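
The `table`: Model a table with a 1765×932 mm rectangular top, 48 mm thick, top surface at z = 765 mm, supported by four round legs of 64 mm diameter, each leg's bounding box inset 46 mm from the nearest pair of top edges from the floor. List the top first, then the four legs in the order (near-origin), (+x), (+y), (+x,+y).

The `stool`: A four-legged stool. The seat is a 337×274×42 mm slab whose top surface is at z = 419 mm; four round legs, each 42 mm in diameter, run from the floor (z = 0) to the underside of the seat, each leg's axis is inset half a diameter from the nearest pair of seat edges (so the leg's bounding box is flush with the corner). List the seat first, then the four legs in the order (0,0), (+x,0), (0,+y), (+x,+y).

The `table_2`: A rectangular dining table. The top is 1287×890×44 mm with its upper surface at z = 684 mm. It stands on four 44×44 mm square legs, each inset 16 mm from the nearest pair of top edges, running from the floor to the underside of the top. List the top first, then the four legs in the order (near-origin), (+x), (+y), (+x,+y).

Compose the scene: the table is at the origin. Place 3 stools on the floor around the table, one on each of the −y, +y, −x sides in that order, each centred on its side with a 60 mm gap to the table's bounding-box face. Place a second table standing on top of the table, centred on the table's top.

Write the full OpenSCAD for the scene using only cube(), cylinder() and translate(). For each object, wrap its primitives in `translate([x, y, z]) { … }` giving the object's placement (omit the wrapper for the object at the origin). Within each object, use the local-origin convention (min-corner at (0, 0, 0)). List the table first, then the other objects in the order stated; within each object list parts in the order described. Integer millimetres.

translate([0, 0, 717]) cube([1765, 932, 48]);
translate([78, 78, 0]) cylinder(h = 717, r = 32);
translate([1687, 78, 0]) cylinder(h = 717, r = 32);
translate([78, 854, 0]) cylinder(h = 717, r = 32);
translate([1687, 854, 0]) cylinder(h = 717, r = 32);
translate([714, -334, 0]) {
  translate([0, 0, 377]) cube([337, 274, 42]);
  translate([21, 21, 0]) cylinder(h = 377, r = 21);
  translate([316, 21, 0]) cylinder(h = 377, r = 21);
  translate([21, 253, 0]) cylinder(h = 377, r = 21);
  translate([316, 253, 0]) cylinder(h = 377, r = 21);
}
translate([714, 992, 0]) {
  translate([0, 0, 377]) cube([337, 274, 42]);
  translate([21, 21, 0]) cylinder(h = 377, r = 21);
  translate([316, 21, 0]) cylinder(h = 377, r = 21);
  translate([21, 253, 0]) cylinder(h = 377, r = 21);
  translate([316, 253, 0]) cylinder(h = 377, r = 21);
}
translate([-397, 329, 0]) {
  translate([0, 0, 377]) cube([337, 274, 42]);
  translate([21, 21, 0]) cylinder(h = 377, r = 21);
  translate([316, 21, 0]) cylinder(h = 377, r = 21);
  translate([21, 253, 0]) cylinder(h = 377, r = 21);
  translate([316, 253, 0]) cylinder(h = 377, r = 21);
}
translate([239, 21, 765]) {
  translate([0, 0, 640]) cube([1287, 890, 44]);
  translate([16, 16, 0]) cube([44, 44, 640]);
  translate([1227, 16, 0]) cube([44, 44, 640]);
  translate([16, 830, 0]) cube([44, 44, 640]);
  translate([1227, 830, 0]) cube([44, 44, 640]);
}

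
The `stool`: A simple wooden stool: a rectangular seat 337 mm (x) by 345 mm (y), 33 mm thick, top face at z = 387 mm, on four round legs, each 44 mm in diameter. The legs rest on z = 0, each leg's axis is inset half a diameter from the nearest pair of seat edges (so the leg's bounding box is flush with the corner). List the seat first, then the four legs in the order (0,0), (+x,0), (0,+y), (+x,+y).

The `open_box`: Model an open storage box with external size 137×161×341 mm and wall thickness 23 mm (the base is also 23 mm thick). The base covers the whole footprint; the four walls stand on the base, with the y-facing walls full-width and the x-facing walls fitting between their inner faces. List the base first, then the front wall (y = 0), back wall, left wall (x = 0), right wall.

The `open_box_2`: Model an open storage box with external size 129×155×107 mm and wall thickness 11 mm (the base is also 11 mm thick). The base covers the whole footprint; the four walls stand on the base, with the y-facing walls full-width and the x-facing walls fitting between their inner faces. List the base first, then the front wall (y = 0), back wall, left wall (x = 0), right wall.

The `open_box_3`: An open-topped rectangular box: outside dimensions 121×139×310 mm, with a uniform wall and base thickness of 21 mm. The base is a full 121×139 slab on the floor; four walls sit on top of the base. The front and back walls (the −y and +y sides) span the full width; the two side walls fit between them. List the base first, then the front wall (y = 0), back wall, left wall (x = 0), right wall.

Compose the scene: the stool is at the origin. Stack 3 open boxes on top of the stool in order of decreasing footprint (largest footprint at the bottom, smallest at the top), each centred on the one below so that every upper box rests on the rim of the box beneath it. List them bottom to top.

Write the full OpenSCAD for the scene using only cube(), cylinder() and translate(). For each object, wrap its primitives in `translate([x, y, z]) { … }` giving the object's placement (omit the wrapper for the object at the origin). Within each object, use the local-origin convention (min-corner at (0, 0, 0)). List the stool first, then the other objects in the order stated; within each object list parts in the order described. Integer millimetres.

translate([0, 0, 354]) cube([337, 345, 33]);
translate([22, 22, 0]) cylinder(h = 354, r = 22);
translate([315, 22, 0]) cylinder(h = 354, r = 22);
translate([22, 323, 0]) cylinder(h = 354, r = 22);
translate([315, 323, 0]) cylinder(h = 354, r = 22);
translate([100, 92, 387]) {
  cube([137, 161, 23]);
  translate([0, 0, 23]) cube([137, 23, 318]);
  translate([0, 138, 23]) cube([137, 23, 318]);
  translate([0, 23, 23]) cube([23, 115, 318]);
  translate([114, 23, 23]) cube([23, 115, 318]);
}
translate([104, 95, 728]) {
  cube([129, 155, 11]);
  translate([0, 0, 11]) cube([129, 11, 96]);
  translate([0, 144, 11]) cube([129, 11, 96]);
  translate([0, 11, 11]) cube([11, 133, 96]);
  translate([118, 11, 11]) cube([11, 133, 96]);
}
translate([108, 103, 835]) {
  cube([121, 139, 21]);
  translate([0, 0, 21]) cube([121, 21, 289]);
  translate([0, 118, 21]) cube([121, 21, 289]);
  translate([0, 21, 21]) cube([21, 97, 289]);
  translate([100, 21, 21]) cube([21, 97, 289]);
}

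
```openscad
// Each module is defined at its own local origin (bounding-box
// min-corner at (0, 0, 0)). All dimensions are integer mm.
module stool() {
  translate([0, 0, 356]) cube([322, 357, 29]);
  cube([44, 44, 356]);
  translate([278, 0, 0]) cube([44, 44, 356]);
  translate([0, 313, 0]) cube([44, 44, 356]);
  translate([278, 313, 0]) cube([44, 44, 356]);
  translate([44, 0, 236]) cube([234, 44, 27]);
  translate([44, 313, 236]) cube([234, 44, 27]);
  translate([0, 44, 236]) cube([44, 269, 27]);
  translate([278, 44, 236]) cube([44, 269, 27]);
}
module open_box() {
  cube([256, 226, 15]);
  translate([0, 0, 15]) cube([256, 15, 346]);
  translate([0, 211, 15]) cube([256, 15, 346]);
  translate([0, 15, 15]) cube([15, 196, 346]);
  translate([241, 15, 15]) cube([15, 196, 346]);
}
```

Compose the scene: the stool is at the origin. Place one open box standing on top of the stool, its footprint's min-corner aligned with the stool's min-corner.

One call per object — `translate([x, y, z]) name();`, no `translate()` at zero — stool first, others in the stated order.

stool();
translate([0, 0, 385]) open_box();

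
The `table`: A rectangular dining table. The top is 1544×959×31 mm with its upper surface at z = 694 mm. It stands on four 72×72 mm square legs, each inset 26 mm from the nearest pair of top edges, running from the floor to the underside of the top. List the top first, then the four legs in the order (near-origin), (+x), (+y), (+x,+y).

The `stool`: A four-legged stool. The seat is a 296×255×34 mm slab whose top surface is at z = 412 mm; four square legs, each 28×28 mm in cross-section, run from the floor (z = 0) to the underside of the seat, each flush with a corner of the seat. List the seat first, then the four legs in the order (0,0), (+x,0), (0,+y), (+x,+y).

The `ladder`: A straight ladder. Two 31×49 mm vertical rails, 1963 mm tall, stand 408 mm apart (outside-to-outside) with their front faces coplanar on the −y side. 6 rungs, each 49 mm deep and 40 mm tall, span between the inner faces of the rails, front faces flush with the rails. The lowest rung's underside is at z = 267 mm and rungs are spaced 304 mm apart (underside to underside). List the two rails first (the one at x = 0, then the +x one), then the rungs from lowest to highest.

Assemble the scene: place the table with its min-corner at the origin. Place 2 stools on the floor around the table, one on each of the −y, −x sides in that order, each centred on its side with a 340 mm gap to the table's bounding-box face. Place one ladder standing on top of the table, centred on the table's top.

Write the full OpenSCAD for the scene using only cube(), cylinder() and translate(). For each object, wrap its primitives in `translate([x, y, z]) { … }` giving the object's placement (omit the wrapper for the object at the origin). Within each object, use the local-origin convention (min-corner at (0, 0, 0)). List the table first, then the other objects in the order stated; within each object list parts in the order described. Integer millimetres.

translate([0, 0, 663]) cube([1544, 959, 31]);
translate([26, 26, 0]) cube([72, 72, 663]);
translate([1446, 26, 0]) cube([72, 72, 663]);
translate([26, 861, 0]) cube([72, 72, 663]);
translate([1446, 861, 0]) cube([72, 72, 663]);
translate([624, -595, 0]) {
  translate([0, 0, 378]) cube([296, 255, 34]);
  cube([28, 28, 378]);
  translate([268, 0, 0]) cube([28, 28, 378]);
  translate([0, 227, 0]) cube([28, 28, 378]);
  translate([268, 227, 0]) cube([28, 28, 378]);
}
translate([-636, 352, 0]) {
  translate([0, 0, 378]) cube([296, 255, 34]);
  cube([28, 28, 378]);
  translate([268, 0, 0]) cube([28, 28, 378]);
  translate([0, 227, 0]) cube([28, 28, 378]);
  translate([268, 227, 0]) cube([28, 28, 378]);
}
translate([568, 455, 694]) {
  cube([31, 49, 1963]);
  translate([377, 0, 0]) cube([31, 49, 1963]);
  translate([31, 0, 267]) cube([346, 49, 40]);
  translate([31, 0, 571]) cube([346, 49, 40]);
  translate([31, 0, 875]) cube([346, 49, 40]);
  translate([31, 0, 1179]) cube([346, 49, 40]);
  translate([31, 0, 1483]) cube([346, 49, 40]);
  translate([31, 0, 1787]) cube([346, 49, 40]);
}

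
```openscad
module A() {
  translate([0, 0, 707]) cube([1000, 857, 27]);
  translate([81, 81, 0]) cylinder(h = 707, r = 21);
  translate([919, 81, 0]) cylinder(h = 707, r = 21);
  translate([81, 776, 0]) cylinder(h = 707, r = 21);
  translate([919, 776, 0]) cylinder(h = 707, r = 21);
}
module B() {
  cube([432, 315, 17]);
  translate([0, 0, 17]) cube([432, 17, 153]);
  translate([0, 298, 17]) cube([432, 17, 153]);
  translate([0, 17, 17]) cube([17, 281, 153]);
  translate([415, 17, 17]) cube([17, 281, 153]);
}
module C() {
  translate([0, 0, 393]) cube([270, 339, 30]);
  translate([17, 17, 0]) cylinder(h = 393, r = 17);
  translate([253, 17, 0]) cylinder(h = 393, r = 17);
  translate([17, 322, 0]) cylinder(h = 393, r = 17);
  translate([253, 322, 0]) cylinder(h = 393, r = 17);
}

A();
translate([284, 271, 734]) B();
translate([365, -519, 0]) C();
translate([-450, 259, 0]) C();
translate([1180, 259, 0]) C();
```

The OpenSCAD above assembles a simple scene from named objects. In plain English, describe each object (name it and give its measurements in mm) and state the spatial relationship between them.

A is a table with a 1000×857 mm rectangular top, 27 mm thick, top surface at z = 734 mm, supported by four round legs of 42 mm diameter, each leg's bounding box inset 60 mm from the nearest pair of top edges, running from the floor.

B is an open-topped rectangular box: outside dimensions 432×315×170 mm, with a uniform wall and base thickness of 17 mm. The base is a full 432×315 slab on the floor; four walls sit on top of the base. The front and back walls (the −y and +y sides) span the full width; the two side walls fit between them.

C is a four-legged stool. The seat is a 270×339×30 mm slab whose top surface is at z = 423 mm; four round legs, each 34 mm in diameter, run from the floor (z = 0) to the underside of the seat, each leg's axis is inset half a diameter from the nearest pair of seat edges (so the leg's bounding box is flush with the corner).

The open box is on top of the table, centred. Three stools sit around the table at the −y, −x, +x sides.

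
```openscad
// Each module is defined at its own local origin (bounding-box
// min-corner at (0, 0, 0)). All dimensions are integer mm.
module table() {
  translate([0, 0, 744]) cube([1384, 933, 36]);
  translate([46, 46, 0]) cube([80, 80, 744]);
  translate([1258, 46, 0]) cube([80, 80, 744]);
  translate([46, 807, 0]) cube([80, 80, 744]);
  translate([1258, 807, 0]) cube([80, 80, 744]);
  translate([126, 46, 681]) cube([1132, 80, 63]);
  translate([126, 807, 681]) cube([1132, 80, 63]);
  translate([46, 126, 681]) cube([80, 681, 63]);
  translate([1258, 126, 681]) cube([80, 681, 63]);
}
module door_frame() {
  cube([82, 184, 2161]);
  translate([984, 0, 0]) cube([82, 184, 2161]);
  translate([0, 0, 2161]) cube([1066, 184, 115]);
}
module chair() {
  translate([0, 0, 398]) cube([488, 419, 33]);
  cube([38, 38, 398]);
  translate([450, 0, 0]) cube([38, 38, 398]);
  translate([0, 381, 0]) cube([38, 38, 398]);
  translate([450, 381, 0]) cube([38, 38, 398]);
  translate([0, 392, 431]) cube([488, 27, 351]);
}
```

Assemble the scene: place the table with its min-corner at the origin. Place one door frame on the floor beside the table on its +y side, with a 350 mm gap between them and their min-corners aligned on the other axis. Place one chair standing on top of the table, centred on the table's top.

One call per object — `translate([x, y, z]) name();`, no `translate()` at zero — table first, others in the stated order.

table();
translate([0, 1283, 0]) door_frame();
translate([448, 257, 780]) chair();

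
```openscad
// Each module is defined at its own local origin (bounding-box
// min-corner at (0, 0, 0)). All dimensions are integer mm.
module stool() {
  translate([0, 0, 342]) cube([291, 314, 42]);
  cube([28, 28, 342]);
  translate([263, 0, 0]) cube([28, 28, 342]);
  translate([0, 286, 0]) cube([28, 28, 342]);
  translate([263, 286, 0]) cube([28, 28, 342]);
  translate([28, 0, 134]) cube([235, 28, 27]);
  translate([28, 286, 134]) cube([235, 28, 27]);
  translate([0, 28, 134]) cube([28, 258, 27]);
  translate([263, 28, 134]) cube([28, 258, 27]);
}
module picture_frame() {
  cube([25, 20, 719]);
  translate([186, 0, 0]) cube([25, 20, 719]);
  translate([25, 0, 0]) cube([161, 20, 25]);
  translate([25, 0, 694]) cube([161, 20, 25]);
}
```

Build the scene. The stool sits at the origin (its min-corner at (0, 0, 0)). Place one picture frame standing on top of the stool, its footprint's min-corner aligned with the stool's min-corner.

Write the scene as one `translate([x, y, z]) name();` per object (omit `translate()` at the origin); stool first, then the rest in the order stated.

stool();
translate([0, 0, 384]) picture_frame();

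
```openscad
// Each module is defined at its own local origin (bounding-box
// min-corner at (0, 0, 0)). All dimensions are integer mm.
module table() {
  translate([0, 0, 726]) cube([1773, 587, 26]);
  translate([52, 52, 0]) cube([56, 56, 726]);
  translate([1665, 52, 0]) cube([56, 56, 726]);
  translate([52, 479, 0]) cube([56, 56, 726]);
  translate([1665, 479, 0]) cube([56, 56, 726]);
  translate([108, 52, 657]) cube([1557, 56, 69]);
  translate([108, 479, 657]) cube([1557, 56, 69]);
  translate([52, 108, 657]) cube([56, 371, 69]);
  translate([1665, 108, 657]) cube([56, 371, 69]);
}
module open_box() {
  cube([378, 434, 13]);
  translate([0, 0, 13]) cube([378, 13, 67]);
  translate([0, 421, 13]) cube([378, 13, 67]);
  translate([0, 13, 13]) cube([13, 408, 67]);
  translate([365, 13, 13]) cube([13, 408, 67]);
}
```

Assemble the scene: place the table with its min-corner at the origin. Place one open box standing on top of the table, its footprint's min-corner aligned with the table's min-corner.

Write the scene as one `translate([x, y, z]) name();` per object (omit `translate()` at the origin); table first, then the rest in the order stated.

table();
translate([0, 0, 752]) open_box();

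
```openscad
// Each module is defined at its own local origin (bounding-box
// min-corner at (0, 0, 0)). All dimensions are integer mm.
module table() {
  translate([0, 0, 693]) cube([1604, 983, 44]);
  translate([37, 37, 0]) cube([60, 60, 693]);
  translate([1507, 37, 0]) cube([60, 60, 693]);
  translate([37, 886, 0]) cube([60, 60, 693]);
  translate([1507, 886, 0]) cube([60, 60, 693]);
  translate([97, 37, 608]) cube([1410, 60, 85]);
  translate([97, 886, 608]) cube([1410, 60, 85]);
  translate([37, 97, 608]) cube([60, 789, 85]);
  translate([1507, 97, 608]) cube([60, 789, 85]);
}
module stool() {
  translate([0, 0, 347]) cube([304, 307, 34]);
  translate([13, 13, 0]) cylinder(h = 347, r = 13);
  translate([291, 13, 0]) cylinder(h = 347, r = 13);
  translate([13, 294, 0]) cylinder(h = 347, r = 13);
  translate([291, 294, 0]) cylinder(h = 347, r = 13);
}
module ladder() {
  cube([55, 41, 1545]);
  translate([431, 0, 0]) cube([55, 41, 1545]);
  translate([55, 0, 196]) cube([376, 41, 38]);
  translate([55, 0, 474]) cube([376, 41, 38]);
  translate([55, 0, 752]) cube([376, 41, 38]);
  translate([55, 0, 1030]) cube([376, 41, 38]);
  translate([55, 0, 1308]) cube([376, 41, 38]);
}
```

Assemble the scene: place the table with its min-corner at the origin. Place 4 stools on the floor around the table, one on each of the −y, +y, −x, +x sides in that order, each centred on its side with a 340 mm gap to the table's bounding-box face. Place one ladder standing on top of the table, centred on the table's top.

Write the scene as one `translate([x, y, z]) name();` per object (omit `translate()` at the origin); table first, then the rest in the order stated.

table();
translate([650, -647, 0]) stool();
translate([650, 1323, 0]) stool();
translate([-644, 338, 0]) stool();
translate([1944, 338, 0]) stool();
translate([559, 471, 737]) ladder();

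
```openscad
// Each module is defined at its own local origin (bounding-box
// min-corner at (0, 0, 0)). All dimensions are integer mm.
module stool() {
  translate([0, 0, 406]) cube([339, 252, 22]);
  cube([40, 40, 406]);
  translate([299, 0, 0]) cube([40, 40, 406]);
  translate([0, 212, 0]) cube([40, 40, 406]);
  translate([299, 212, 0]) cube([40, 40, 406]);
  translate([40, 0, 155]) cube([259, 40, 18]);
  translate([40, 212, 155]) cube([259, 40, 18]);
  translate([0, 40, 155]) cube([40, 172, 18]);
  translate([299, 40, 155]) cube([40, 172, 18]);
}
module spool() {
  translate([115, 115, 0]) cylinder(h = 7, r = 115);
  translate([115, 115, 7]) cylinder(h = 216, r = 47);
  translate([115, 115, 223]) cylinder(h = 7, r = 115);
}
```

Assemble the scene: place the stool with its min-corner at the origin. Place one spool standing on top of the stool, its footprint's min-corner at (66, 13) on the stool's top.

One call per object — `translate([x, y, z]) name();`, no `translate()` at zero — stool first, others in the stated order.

stool();
translate([66, 13, 428]) spool();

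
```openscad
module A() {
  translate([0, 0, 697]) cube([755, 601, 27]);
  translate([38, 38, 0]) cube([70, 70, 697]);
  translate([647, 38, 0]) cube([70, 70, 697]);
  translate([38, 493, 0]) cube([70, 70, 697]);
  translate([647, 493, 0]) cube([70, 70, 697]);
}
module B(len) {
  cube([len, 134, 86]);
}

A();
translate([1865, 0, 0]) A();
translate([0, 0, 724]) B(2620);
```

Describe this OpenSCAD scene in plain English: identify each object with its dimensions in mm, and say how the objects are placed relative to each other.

A is a table with a 755×601 mm rectangular top, 27 mm thick, top surface at z = 724 mm, supported by four 70×70 mm square legs, each inset 38 mm from the nearest pair of top edges, running from the floor.

B is a rectangular beam 2620 mm long (x), 134 mm deep (y), 86 mm thick (z).

The beam spans the tops of two tables placed 1110 mm apart, resting at z = 724 mm.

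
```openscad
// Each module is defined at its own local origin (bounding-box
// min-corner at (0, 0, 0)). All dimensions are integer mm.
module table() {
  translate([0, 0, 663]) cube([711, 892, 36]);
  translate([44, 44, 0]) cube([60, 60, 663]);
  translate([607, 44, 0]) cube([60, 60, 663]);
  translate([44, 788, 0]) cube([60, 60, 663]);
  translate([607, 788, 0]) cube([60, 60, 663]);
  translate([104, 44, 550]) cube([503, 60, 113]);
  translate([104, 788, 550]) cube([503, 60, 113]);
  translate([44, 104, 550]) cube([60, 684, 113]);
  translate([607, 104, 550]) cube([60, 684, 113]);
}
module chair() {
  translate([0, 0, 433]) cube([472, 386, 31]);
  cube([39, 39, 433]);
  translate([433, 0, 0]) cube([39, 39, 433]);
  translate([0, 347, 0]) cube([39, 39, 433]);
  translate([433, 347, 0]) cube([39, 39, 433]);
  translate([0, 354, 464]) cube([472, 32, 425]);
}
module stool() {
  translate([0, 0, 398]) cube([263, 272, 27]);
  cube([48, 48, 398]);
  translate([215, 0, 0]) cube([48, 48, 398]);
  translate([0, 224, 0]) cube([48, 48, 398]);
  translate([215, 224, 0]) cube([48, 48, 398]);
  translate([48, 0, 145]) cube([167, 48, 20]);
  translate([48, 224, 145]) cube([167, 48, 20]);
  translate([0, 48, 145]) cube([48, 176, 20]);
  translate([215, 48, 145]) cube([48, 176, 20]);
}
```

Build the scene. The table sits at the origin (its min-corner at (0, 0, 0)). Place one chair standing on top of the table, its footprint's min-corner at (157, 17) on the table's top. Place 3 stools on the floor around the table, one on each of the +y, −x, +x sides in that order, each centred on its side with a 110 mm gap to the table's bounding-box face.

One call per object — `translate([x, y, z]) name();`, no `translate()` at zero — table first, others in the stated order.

table();
translate([157, 17, 699]) chair();
translate([224, 1002, 0]) stool();
translate([-373, 310, 0]) stool();
translate([821, 310, 0]) stool();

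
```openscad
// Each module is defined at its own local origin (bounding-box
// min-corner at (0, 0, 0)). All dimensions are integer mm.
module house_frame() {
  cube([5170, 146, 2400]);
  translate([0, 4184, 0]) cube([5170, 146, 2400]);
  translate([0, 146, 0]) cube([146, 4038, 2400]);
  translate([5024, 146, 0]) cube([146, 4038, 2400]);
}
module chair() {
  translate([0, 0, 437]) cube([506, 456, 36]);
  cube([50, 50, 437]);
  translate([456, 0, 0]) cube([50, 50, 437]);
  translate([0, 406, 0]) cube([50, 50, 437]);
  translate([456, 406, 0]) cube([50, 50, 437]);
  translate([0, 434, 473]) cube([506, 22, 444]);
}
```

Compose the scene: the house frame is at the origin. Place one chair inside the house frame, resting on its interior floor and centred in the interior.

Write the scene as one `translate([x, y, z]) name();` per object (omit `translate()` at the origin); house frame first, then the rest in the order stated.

house_frame();
translate([2332, 1937, 0]) chair();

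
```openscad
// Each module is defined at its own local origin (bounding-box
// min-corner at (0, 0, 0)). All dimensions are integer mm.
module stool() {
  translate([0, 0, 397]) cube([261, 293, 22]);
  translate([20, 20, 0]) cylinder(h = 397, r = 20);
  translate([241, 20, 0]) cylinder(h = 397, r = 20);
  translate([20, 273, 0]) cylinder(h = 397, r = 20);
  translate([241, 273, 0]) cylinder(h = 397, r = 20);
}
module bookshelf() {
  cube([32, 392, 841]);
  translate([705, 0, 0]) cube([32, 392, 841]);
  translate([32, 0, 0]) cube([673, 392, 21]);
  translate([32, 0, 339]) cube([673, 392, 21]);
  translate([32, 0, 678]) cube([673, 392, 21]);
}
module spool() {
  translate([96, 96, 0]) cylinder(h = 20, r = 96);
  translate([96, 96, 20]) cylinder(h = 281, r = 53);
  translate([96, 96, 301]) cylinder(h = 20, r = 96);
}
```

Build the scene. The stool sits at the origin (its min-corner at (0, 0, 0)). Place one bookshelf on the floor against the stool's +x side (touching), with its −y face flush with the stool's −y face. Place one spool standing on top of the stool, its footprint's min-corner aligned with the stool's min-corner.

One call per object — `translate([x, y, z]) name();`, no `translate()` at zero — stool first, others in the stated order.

stool();
translate([261, 0, 0]) bookshelf();
translate([0, 0, 419]) spool();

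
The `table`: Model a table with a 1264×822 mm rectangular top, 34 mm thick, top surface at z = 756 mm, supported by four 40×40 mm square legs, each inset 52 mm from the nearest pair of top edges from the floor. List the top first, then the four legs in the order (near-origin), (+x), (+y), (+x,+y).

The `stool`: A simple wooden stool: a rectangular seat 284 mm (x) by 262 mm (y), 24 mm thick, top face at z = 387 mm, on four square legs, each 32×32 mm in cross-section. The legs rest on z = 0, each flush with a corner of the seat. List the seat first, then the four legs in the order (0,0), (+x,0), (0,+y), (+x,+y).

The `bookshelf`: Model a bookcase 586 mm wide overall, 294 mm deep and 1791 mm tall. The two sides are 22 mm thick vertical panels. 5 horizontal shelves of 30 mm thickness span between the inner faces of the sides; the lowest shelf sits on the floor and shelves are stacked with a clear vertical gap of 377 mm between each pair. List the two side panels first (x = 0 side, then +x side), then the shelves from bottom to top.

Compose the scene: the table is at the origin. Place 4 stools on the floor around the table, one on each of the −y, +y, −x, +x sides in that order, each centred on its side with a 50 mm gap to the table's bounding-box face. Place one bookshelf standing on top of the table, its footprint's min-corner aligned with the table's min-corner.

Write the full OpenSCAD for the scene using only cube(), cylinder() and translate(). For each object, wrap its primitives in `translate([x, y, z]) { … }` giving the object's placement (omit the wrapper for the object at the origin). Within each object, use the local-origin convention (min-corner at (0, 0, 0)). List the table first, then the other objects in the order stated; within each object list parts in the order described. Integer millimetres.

translate([0, 0, 722]) cube([1264, 822, 34]);
translate([52, 52, 0]) cube([40, 40, 722]);
translate([1172, 52, 0]) cube([40, 40, 722]);
translate([52, 730, 0]) cube([40, 40, 722]);
translate([1172, 730, 0]) cube([40, 40, 722]);
translate([490, -312, 0]) {
  translate([0, 0, 363]) cube([284, 262, 24]);
  cube([32, 32, 363]);
  translate([252, 0, 0]) cube([32, 32, 363]);
  translate([0, 230, 0]) cube([32, 32, 363]);
  translate([252, 230, 0]) cube([32, 32, 363]);
}
translate([490, 872, 0]) {
  translate([0, 0, 363]) cube([284, 262, 24]);
  cube([32, 32, 363]);
  translate([252, 0, 0]) cube([32, 32, 363]);
  translate([0, 230, 0]) cube([32, 32, 363]);
  translate([252, 230, 0]) cube([32, 32, 363]);
}
translate([-334, 280, 0]) {
  translate([0, 0, 363]) cube([284, 262, 24]);
  cube([32, 32, 363]);
  translate([252, 0, 0]) cube([32, 32, 363]);
  translate([0, 230, 0]) cube([32, 32, 363]);
  translate([252, 230, 0]) cube([32, 32, 363]);
}
translate([1314, 280, 0]) {
  translate([0, 0, 363]) cube([284, 262, 24]);
  cube([32, 32, 363]);
  translate([252, 0, 0]) cube([32, 32, 363]);
  translate([0, 230, 0]) cube([32, 32, 363]);
  translate([252, 230, 0]) cube([32, 32, 363]);
}
translate([0, 0, 756]) {
  cube([22, 294, 1791]);
  translate([564, 0, 0]) cube([22, 294, 1791]);
  translate([22, 0, 0]) cube([542, 294, 30]);
  translate([22, 0, 407]) cube([542, 294, 30]);
  translate([22, 0, 814]) cube([542, 294, 30]);
  translate([22, 0, 1221]) cube([542, 294, 30]);
  translate([22, 0, 1628]) cube([542, 294, 30]);
}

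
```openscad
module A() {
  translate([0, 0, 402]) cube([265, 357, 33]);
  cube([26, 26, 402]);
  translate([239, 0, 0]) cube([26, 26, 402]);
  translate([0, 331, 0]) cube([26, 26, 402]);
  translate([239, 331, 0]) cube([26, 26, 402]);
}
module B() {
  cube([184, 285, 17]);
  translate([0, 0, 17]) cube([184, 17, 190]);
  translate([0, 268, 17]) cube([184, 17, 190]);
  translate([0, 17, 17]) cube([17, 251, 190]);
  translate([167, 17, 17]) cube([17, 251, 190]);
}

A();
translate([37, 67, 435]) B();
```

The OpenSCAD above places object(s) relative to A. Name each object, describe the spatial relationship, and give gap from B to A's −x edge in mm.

A is a stool. B is an open box. The open box is on top of the stool. The gap from the open box to the stool's −x edge is 37 mm.

The open box's min-x is at 37; the stool's min-x is 0; gap = 37 mm.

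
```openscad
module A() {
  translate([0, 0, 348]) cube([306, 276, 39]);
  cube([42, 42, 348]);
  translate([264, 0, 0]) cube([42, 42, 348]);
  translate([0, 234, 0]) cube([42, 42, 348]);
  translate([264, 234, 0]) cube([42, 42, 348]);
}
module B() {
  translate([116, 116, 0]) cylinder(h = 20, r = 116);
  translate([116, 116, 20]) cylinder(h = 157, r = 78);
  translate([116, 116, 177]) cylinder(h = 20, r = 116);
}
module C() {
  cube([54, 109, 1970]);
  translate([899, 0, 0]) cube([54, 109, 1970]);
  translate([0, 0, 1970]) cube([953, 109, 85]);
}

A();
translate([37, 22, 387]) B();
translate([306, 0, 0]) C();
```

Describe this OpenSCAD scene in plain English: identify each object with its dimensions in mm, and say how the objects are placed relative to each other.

A is a four-legged stool. The seat is 306×276 mm, 39 mm thick, top at z = 387 mm. It stands on four square legs, each 42×42 mm in cross-section, from z = 0 to the seat underside, each flush with a corner of the seat.

B is a spool: two coaxial disc flanges of radius 116 mm and thickness 20 mm, joined by a core cylinder of radius 78 mm and height 157 mm. The lower flange rests on z = 0 and the three cylinders share a vertical axis.

C is a rectangular door frame: two vertical jambs of 54×109 mm section, 1970 mm tall, with a clear opening 845 mm wide between their inner faces. A header 85 mm tall and 109 mm deep lies on top of the jambs and spans the full outside width.

The spool is on top of the stool, centred. The door frame is against the stool's +x side, with their −y faces flush.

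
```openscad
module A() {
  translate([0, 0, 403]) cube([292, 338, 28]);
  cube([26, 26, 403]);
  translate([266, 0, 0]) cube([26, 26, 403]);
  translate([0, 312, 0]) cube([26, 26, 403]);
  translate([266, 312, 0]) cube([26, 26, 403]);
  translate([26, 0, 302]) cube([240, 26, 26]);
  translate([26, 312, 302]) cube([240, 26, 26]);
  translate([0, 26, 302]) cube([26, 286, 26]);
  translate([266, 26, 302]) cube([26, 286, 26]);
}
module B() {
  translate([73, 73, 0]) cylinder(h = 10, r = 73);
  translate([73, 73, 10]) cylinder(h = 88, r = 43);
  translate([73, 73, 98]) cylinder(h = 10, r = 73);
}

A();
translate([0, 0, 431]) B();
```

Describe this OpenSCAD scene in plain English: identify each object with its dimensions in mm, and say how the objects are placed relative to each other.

A is a four-legged stool. The seat is 292×338 mm, 28 mm thick, top at z = 431 mm. It stands on four square legs, each 26×26 mm in cross-section, from z = 0 to the seat underside, each flush with a corner of the seat. Four stretchers, 26 mm wide and 26 mm tall, connect adjacent legs with their undersides at z = 302 mm, each running between the inner faces of the legs it joins and aligned with the legs' outer faces on the other axis.

B is a spool: two coaxial disc flanges of radius 73 mm and thickness 10 mm, joined by a core cylinder of radius 43 mm and height 88 mm. The lower flange rests on z = 0 and the three cylinders share a vertical axis.

The spool is on top of the stool.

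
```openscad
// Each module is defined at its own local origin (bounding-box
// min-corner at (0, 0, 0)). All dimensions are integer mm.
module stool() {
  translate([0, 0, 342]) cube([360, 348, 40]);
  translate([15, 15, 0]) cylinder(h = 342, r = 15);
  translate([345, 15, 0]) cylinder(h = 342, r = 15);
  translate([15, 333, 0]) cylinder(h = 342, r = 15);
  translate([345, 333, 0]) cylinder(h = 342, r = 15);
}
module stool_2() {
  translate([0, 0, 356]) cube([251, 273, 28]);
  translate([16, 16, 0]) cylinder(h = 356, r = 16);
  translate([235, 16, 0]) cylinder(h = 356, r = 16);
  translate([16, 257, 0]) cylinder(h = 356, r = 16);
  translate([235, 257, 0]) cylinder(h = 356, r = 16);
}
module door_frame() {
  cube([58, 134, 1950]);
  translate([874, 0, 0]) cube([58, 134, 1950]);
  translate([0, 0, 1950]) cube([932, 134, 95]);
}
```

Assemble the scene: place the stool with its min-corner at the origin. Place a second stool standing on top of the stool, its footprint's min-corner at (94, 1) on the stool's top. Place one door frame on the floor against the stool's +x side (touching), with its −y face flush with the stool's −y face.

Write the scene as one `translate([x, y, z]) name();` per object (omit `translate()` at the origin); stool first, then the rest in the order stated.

stool();
translate([94, 1, 382]) stool_2();
translate([360, 0, 0]) door_frame();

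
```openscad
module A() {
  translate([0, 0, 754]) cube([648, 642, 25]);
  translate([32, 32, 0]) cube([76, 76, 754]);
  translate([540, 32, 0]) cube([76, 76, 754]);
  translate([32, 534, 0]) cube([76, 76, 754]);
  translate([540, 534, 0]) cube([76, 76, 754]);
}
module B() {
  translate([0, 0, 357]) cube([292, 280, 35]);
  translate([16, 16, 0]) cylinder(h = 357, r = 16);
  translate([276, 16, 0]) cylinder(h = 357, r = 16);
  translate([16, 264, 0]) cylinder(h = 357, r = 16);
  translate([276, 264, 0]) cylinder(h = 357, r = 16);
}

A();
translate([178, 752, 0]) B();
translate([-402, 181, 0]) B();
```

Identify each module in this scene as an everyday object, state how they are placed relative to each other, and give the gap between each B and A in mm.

A is a table. B is a stool. Two stools sit around the table at the +y, −x sides. The gap between each stool and the table is 110 mm.

Each stool's nearest face is 110 mm from the table's bounding box.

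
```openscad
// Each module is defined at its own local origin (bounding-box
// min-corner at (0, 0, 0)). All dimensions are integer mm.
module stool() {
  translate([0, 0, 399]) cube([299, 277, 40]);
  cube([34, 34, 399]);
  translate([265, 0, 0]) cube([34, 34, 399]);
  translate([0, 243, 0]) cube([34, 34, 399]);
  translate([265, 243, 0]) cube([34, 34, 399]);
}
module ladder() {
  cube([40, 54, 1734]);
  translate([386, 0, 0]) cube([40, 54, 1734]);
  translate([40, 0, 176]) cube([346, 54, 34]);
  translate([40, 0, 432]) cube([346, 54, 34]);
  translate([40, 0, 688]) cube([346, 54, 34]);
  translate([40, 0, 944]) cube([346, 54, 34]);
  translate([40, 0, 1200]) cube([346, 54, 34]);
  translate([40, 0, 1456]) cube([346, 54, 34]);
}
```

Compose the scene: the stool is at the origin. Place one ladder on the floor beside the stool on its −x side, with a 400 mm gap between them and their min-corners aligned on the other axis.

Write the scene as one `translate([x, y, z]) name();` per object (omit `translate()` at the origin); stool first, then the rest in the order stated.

stool();
translate([-826, 0, 0]) ladder();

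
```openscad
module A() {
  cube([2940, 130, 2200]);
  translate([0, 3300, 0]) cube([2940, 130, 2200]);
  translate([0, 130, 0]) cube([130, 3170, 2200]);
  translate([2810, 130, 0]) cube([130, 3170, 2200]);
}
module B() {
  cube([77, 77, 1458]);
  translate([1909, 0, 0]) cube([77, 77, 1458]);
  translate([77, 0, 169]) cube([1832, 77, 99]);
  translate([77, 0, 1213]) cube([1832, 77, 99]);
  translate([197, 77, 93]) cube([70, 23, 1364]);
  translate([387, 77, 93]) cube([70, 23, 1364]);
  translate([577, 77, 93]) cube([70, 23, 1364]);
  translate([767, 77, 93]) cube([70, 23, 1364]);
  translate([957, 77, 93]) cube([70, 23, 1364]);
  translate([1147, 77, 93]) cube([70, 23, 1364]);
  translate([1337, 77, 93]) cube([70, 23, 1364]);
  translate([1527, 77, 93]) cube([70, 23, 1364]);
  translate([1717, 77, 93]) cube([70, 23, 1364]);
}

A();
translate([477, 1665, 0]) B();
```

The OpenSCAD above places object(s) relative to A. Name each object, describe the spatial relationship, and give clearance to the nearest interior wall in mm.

Clearances: x = 347, y = 1535; minimum 347 mm.

A is a house frame. B is a fence section. The fence section sits inside the house frame, centred. The clearance to the nearest interior wall is 347 mm.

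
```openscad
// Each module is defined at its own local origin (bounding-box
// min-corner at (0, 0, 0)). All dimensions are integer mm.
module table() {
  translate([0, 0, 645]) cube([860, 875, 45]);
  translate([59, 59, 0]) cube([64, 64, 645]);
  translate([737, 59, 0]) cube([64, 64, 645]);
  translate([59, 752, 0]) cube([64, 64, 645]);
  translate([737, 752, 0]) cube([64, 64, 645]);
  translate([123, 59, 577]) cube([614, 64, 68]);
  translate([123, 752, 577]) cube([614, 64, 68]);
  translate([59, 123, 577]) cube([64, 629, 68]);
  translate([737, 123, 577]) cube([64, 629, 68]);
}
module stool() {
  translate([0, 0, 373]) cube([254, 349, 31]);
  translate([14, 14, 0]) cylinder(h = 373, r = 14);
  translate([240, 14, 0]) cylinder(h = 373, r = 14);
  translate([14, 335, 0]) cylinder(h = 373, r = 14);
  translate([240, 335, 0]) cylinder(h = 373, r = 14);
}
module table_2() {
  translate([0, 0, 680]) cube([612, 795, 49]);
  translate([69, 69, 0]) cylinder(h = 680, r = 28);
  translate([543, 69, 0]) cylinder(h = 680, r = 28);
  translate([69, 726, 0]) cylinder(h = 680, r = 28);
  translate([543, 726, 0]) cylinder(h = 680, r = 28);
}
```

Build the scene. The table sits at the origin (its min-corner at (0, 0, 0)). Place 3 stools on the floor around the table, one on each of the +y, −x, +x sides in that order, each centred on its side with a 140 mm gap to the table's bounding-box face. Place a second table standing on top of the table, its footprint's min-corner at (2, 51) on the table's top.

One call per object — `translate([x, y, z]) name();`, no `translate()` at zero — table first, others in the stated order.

table();
translate([303, 1015, 0]) stool();
translate([-394, 263, 0]) stool();
translate([1000, 263, 0]) stool();
translate([2, 51, 690]) table_2();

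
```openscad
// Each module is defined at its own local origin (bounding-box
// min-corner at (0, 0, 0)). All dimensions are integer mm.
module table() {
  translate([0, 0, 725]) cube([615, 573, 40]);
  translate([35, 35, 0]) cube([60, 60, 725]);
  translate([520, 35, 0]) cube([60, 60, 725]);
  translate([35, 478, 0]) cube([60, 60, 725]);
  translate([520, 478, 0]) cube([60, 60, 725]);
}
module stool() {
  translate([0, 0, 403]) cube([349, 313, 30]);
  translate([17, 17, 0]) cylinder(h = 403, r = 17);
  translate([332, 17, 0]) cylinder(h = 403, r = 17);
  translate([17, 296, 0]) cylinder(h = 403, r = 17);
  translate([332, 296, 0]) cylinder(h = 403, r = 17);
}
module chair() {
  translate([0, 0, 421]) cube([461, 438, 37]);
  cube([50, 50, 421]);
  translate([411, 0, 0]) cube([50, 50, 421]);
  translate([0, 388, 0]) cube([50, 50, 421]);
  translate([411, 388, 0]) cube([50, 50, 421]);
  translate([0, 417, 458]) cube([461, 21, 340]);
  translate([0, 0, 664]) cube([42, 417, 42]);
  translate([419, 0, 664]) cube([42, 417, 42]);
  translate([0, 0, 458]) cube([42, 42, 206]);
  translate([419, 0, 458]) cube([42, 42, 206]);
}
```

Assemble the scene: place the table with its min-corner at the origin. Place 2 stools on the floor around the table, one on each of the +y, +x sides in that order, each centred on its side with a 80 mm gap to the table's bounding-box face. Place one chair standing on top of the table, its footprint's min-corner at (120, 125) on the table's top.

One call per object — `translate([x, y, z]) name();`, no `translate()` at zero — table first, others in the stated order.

table();
translate([133, 653, 0]) stool();
translate([695, 130, 0]) stool();
translate([120, 125, 765]) chair();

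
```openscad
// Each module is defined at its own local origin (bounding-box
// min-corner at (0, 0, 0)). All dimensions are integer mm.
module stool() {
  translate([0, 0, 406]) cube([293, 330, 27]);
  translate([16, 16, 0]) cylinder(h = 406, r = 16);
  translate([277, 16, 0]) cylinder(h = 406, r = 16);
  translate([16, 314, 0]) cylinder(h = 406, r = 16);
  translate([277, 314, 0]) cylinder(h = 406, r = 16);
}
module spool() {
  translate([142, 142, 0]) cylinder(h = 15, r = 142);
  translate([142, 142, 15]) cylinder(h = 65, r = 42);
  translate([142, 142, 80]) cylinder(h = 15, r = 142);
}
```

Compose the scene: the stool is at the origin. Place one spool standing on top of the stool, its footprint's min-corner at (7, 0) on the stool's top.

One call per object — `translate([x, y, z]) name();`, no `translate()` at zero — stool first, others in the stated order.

stool();
translate([7, 0, 433]) spool();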